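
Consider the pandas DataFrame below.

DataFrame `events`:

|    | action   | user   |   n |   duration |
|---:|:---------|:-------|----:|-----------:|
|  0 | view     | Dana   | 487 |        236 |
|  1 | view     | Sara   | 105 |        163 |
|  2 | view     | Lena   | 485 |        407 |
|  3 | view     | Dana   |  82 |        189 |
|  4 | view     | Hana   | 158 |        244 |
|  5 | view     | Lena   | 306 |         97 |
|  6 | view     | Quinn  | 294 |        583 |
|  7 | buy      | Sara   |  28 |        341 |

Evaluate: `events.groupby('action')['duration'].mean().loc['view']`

274.142857143

group by action, mean of duration:
action
buy     341.000000
view    274.142857
Name: duration, dtype: float64
Reading off the value at index 'view', we get 274.142857143.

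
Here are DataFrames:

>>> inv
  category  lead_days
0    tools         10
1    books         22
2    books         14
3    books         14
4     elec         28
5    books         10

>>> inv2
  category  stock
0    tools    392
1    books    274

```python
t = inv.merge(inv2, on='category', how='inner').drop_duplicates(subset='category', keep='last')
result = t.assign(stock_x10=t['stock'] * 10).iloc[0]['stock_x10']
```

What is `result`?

3920

merge on 'category' (how='inner') → 5 rows:
  category  lead_days  stock
0    tools         10    392
1    books         22    274
2    books         14    274
3    books         14    274
4    books         10    274
drop duplicate category (keep=last):
  category  lead_days  stock
0    tools         10    392
4    books         10    274
add column stock_x10 = t['stock'] * 10:
  category  lead_days  stock  stock_x10
0    tools         10    392       3920
4    books         10    274       2740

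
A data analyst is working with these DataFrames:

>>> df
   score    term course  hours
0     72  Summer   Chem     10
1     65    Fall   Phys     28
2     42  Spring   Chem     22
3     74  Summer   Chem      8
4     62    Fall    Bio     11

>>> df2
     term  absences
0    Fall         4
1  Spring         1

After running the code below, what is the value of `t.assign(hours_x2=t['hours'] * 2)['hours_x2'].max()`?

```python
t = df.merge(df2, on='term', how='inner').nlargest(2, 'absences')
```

merge on 'term' (how='inner') → 3 rows:
   score    term course  hours  absences
0     65    Fall   Phys     28         4
1     42  Spring   Chem     22         1
2     62    Fall    Bio     11         4
take 2 rows with largest absences:
   score  term course  hours  absences
0     65  Fall   Phys     28         4
2     62  Fall    Bio     11         4
add column hours_x2 = t['hours'] * 2:
   score  term course  hours  absences  hours_x2
0     65  Fall   Phys     28         4        56
2     62  Fall    Bio     11         4        22
So max() = 56.

56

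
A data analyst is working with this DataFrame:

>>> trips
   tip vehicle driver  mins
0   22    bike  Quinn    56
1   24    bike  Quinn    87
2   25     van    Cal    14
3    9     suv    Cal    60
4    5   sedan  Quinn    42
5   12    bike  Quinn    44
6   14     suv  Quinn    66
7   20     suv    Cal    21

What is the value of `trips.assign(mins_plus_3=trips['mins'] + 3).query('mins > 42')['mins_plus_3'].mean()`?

add column mins_plus_3 = trips['mins'] + 3:
   tip vehicle driver  mins  mins_plus_3
0   22    bike  Quinn    56           59
1   24    bike  Quinn    87           90
2   25     van    Cal    14           17
3    9     suv    Cal    60           63
4    5   sedan  Quinn    42           45
5   12    bike  Quinn    44           47
6   14     suv  Quinn    66           69
7   20     suv    Cal    21           24
filter rows where mins > 42:
   tip vehicle driver  mins  mins_plus_3
0   22    bike  Quinn    56           59
1   24    bike  Quinn    87           90
3    9     suv    Cal    60           63
5   12    bike  Quinn    44           47
6   14     suv  Quinn    66           69
So mean() = 65.6.

65.6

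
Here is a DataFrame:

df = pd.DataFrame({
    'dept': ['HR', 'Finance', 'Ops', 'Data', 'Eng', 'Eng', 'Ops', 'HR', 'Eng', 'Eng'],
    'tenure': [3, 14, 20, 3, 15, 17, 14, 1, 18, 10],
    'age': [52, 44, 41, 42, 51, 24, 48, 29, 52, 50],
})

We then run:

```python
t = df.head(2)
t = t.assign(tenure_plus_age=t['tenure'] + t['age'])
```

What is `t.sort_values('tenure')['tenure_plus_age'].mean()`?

56.5

take first 2 rows:
      dept  tenure  age
0       HR       3   52
1  Finance      14   44
add column tenure_plus_age = t['tenure'] + t['age']:
      dept  tenure  age  tenure_plus_age
0       HR       3   52               55
1  Finance      14   44               58
sort by tenure:
      dept  tenure  age  tenure_plus_age
0       HR       3   52               55
1  Finance      14   44               58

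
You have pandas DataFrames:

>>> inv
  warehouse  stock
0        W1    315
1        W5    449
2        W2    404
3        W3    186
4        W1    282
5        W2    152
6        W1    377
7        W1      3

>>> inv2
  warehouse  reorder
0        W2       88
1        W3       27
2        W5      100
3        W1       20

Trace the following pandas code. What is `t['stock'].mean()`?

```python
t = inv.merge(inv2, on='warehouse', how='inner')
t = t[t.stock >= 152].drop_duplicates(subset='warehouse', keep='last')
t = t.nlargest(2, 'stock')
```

413.0

merge on 'warehouse' (how='inner') → 8 rows:
  warehouse  stock  reorder
0        W1    315       20
1        W5    449      100
2        W2    404       88
3        W3    186       27
4        W1    282       20
5        W2    152       88
6        W1    377       20
7        W1      3       20
filter rows where stock >= 152:
  warehouse  stock  reorder
0        W1    315       20
1        W5    449      100
2        W2    404       88
3        W3    186       27
4        W1    282       20
5        W2    152       88
6        W1    377       20
drop duplicate warehouse (keep=last):
  warehouse  stock  reorder
1        W5    449      100
3        W3    186       27
5        W2    152       88
6        W1    377       20
take 2 rows with largest stock:
  warehouse  stock  reorder
1        W5    449      100
6        W1    377       20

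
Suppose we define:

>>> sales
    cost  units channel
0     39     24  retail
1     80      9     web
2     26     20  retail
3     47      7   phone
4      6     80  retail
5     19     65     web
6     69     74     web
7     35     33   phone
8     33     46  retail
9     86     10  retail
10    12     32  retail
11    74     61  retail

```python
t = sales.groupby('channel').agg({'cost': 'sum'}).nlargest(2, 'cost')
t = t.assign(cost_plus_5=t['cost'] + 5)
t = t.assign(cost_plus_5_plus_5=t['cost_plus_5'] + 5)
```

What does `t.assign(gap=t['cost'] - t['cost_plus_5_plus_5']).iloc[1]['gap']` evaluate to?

-10

group by channel, sum of cost:
         cost
channel      
phone      82
retail    276
web       168
take 2 rows with largest cost:
         cost
channel      
retail    276
web       168
add column cost_plus_5 = t['cost'] + 5:
         cost  cost_plus_5
channel                   
retail    276          281
web       168          173
add column cost_plus_5_plus_5 = t['cost_plus_5'] + 5:
         cost  cost_plus_5  cost_plus_5_plus_5
channel                                       
retail    276          281                 286
web       168          173                 178
add column gap = t['cost'] - t['cost_plus_5_plus_5']:
         cost  cost_plus_5  cost_plus_5_plus_5  gap
channel                                            
retail    276          281                 286  -10
web       168          173                 178  -10
value at position 1, column 'gap' → -10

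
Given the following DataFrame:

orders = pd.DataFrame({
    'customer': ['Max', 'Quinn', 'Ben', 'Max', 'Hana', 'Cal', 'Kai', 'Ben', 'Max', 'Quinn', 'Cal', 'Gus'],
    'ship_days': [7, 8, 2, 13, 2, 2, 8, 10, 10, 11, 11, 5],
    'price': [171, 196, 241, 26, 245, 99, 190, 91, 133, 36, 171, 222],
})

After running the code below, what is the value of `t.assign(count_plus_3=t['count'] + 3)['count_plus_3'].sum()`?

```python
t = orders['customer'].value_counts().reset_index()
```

33

value_counts of customer:
customer
Max      3
Quinn    2
Ben      2
Cal      2
Hana     1
Kai      1
Gus      1
Name: count, dtype: int64
reset_index():
  customer  count
0      Max      3
1    Quinn      2
2      Ben      2
3      Cal      2
4     Hana      1
5      Kai      1
6      Gus      1
add column count_plus_3 = t['count'] + 3:
  customer  count  count_plus_3
0      Max      3             6
1    Quinn      2             5
2      Ben      2             5
3      Cal      2             5
4     Hana      1             4
5      Kai      1             4
6      Gus      1             4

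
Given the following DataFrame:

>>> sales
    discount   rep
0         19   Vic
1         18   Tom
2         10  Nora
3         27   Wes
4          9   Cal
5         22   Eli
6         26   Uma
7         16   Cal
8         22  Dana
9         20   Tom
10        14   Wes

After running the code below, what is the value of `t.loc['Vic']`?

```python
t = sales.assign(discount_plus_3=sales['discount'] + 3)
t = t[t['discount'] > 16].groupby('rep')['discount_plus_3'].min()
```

add column discount_plus_3 = sales['discount'] + 3:
    discount   rep  discount_plus_3
0         19   Vic               22
1         18   Tom               21
2         10  Nora               13
3         27   Wes               30
4          9   Cal               12
5         22   Eli               25
6         26   Uma               29
7         16   Cal               19
8         22  Dana               25
9         20   Tom               23
10        14   Wes               17
filter rows where discount > 16:
   discount   rep  discount_plus_3
0        19   Vic               22
1        18   Tom               21
3        27   Wes               30
5        22   Eli               25
6        26   Uma               29
8        22  Dana               25
9        20   Tom               23
group by rep, min of discount_plus_3:
rep
Dana    25
Eli     25
Tom     21
Uma     29
Vic     22
Wes     30
Name: discount_plus_3, dtype: int64
Then the value at index 'Vic': 22

22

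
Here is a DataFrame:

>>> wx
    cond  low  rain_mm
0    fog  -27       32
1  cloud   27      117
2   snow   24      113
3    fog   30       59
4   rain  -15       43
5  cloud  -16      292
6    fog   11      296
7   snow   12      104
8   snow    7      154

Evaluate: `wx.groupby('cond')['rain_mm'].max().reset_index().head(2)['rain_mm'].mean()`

group by cond, max of rain_mm:
cond
cloud    292
fog      296
rain      43
snow     154
Name: rain_mm, dtype: int64
reset_index():
    cond  rain_mm
0  cloud      292
1    fog      296
2   rain       43
3   snow      154
take first 2 rows:
    cond  rain_mm
0  cloud      292
1    fog      296
Then the mean of column 'rain_mm': 294.0

294.0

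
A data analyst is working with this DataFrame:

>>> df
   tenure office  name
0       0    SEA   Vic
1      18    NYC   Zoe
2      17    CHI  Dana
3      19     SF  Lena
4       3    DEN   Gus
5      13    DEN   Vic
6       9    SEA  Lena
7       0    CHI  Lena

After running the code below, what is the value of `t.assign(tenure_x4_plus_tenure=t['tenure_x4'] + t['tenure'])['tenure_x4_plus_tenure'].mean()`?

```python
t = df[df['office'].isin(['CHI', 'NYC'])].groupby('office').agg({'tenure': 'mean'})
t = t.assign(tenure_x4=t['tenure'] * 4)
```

66.25

filter rows where office in ['CHI', 'NYC']:
   tenure office  name
1      18    NYC   Zoe
2      17    CHI  Dana
7       0    CHI  Lena
group by office, mean of tenure:
        tenure
office        
CHI        8.5
NYC       18.0
add column tenure_x4 = t['tenure'] * 4:
        tenure  tenure_x4
office                   
CHI        8.5       34.0
NYC       18.0       72.0
add column tenure_x4_plus_tenure = t['tenure_x4'] + t['tenure']:
        tenure  tenure_x4  tenure_x4_plus_tenure
office                                          
CHI        8.5       34.0                   42.5
NYC       18.0       72.0                   90.0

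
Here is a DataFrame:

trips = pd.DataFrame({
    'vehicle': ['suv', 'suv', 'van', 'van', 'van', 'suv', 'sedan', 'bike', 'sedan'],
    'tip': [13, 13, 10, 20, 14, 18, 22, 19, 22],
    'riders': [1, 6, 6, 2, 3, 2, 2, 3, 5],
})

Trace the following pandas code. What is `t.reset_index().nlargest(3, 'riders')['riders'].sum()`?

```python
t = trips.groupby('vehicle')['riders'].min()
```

group by vehicle, min of riders:
vehicle
bike     3
sedan    2
suv      1
van      2
Name: riders, dtype: int64
reset_index():
  vehicle  riders
0    bike       3
1   sedan       2
2     suv       1
3     van       2
take 3 rows with largest riders:
  vehicle  riders
0    bike       3
1   sedan       2
3     van       2

7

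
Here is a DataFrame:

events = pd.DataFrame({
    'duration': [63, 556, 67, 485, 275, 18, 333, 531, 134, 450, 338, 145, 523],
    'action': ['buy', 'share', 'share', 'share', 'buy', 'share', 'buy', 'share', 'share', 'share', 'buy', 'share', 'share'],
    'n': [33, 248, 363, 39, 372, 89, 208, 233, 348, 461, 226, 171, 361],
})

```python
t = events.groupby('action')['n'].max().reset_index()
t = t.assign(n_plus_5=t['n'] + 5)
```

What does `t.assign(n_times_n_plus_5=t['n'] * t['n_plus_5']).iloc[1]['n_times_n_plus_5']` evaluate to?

214826

group by action, max of n:
action
buy      372
share    461
Name: n, dtype: int64
reset_index():
  action    n
0    buy  372
1  share  461
add column n_plus_5 = t['n'] + 5:
  action    n  n_plus_5
0    buy  372       377
1  share  461       466
add column n_times_n_plus_5 = t['n'] * t['n_plus_5']:
  action    n  n_plus_5  n_times_n_plus_5
0    buy  372       377            140244
1  share  461       466            214826
The value at position 1, column 'n_times_n_plus_5' is 214826.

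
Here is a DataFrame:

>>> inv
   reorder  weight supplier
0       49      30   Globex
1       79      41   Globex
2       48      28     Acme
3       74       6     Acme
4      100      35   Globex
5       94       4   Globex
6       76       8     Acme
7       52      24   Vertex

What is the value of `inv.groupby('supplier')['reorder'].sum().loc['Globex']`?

group by supplier, sum of reorder:
supplier
Acme      198
Globex    322
Vertex     52
Name: reorder, dtype: int64
The value at index 'Globex' is 322.

322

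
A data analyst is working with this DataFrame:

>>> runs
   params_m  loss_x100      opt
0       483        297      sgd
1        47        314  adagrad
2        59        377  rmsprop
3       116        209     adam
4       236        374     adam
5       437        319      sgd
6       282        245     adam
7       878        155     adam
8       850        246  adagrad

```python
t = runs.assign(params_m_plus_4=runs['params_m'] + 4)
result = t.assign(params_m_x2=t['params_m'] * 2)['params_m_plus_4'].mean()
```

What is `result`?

380.444444444

add column params_m_plus_4 = runs['params_m'] + 4:
   params_m  loss_x100      opt  params_m_plus_4
0       483        297      sgd              487
1        47        314  adagrad               51
2        59        377  rmsprop               63
3       116        209     adam              120
4       236        374     adam              240
5       437        319      sgd              441
6       282        245     adam              286
7       878        155     adam              882
8       850        246  adagrad              854
add column params_m_x2 = t['params_m'] * 2:
   params_m  loss_x100      opt  params_m_plus_4  params_m_x2
0       483        297      sgd              487          966
1        47        314  adagrad               51           94
2        59        377  rmsprop               63          118
3       116        209     adam              120          232
4       236        374     adam              240          472
5       437        319      sgd              441          874
6       282        245     adam              286          564
7       878        155     adam              882         1756
8       850        246  adagrad              854         1700
Then the mean of column 'params_m_plus_4': 380.444444444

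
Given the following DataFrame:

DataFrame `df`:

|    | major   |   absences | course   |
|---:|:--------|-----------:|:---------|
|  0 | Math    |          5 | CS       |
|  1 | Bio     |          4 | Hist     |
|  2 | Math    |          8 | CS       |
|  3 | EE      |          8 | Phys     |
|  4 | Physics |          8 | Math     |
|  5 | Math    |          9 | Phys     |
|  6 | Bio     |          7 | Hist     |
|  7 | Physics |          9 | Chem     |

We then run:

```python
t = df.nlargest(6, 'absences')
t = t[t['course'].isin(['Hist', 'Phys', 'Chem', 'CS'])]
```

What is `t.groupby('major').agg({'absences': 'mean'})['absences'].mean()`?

take 6 rows with largest absences:
     major  absences course
5     Math         9   Phys
7  Physics         9   Chem
2     Math         8     CS
3       EE         8   Phys
4  Physics         8   Math
6      Bio         7   Hist
filter rows where course in ['Hist', 'Phys', 'Chem', 'CS']:
     major  absences course
5     Math         9   Phys
7  Physics         9   Chem
2     Math         8     CS
3       EE         8   Phys
6      Bio         7   Hist
group by major, mean of absences:
         absences
major            
Bio           7.0
EE            8.0
Math          8.5
Physics       9.0
Then the mean of column 'absences': 8.125

8.125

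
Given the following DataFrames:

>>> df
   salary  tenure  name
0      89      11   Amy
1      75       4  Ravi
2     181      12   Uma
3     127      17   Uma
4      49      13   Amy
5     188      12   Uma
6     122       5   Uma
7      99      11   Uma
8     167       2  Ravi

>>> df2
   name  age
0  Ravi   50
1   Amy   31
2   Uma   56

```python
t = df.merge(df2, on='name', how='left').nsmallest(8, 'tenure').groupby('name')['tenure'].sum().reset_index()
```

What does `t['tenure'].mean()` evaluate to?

23.3333333333

merge on 'name' (how='left') → 9 rows:
   salary  tenure  name  age
0      89      11   Amy   31
1      75       4  Ravi   50
2     181      12   Uma   56
3     127      17   Uma   56
4      49      13   Amy   31
5     188      12   Uma   56
6     122       5   Uma   56
7      99      11   Uma   56
8     167       2  Ravi   50
take 8 rows with smallest tenure:
   salary  tenure  name  age
8     167       2  Ravi   50
1      75       4  Ravi   50
6     122       5   Uma   56
0      89      11   Amy   31
7      99      11   Uma   56
2     181      12   Uma   56
5     188      12   Uma   56
4      49      13   Amy   31
group by name, sum of tenure:
name
Amy     24
Ravi     6
Uma     40
Name: tenure, dtype: int64
reset_index():
   name  tenure
0   Amy      24
1  Ravi       6
2   Uma      40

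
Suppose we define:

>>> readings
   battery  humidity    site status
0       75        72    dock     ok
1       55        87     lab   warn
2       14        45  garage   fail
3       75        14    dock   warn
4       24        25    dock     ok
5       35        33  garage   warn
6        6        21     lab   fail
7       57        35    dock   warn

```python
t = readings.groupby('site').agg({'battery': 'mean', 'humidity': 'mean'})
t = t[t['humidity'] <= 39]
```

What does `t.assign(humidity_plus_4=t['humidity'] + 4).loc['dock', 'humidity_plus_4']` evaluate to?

40.5

group by site: mean(battery), mean(humidity):
        battery  humidity
site                     
dock      57.75      36.5
garage    24.50      39.0
lab       30.50      54.0
filter rows where humidity <= 39:
        battery  humidity
site                     
dock      57.75      36.5
garage    24.50      39.0
add column humidity_plus_4 = t['humidity'] + 4:
        battery  humidity  humidity_plus_4
site                                      
dock      57.75      36.5             40.5
garage    24.50      39.0             43.0
Finally, value at row 'dock', column 'humidity_plus_4' = 40.5.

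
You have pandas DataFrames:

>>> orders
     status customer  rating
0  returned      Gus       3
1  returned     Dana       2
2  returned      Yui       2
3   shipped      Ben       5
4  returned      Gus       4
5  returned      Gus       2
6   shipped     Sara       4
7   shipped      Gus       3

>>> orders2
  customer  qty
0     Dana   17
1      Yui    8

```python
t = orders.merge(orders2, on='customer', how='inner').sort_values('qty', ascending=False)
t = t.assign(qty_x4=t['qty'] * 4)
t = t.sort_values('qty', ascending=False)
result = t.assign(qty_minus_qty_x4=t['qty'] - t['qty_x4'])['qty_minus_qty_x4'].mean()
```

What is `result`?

-37.5

merge on 'customer' (how='inner') → 2 rows:
     status customer  rating  qty
0  returned     Dana       2   17
1  returned      Yui       2    8
sort by qty descending:
     status customer  rating  qty
0  returned     Dana       2   17
1  returned      Yui       2    8
add column qty_x4 = t['qty'] * 4:
     status customer  rating  qty  qty_x4
0  returned     Dana       2   17      68
1  returned      Yui       2    8      32
sort by qty descending:
     status customer  rating  qty  qty_x4
0  returned     Dana       2   17      68
1  returned      Yui       2    8      32
add column qty_minus_qty_x4 = t['qty'] - t['qty_x4']:
     status customer  rating  qty  qty_x4  qty_minus_qty_x4
0  returned     Dana       2   17      68               -51
1  returned      Yui       2    8      32               -24
mean of column 'qty_minus_qty_x4' → -37.5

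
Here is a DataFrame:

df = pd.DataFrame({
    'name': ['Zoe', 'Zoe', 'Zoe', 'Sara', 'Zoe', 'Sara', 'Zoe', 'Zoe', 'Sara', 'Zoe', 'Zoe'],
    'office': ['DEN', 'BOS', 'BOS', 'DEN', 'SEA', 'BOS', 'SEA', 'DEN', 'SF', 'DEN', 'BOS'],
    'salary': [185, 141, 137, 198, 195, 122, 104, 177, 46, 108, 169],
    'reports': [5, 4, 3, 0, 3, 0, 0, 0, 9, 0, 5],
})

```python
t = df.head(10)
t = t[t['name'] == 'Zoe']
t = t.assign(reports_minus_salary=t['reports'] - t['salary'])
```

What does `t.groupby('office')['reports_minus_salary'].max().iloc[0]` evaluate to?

take first 10 rows:
   name office  salary  reports
0   Zoe    DEN     185        5
1   Zoe    BOS     141        4
2   Zoe    BOS     137        3
3  Sara    DEN     198        0
4   Zoe    SEA     195        3
5  Sara    BOS     122        0
6   Zoe    SEA     104        0
7   Zoe    DEN     177        0
8  Sara     SF      46        9
9   Zoe    DEN     108        0
filter rows where name == 'Zoe':
  name office  salary  reports
0  Zoe    DEN     185        5
1  Zoe    BOS     141        4
2  Zoe    BOS     137        3
4  Zoe    SEA     195        3
6  Zoe    SEA     104        0
7  Zoe    DEN     177        0
9  Zoe    DEN     108        0
add column reports_minus_salary = t['reports'] - t['salary']:
  name office  salary  reports  reports_minus_salary
0  Zoe    DEN     185        5                  -180
1  Zoe    BOS     141        4                  -137
2  Zoe    BOS     137        3                  -134
4  Zoe    SEA     195        3                  -192
6  Zoe    SEA     104        0                  -104
7  Zoe    DEN     177        0                  -177
9  Zoe    DEN     108        0                  -108
group by office, max of reports_minus_salary:
office
BOS   -134
DEN   -108
SEA   -104
Name: reports_minus_salary, dtype: int64
Then the value at position 0: -134

-134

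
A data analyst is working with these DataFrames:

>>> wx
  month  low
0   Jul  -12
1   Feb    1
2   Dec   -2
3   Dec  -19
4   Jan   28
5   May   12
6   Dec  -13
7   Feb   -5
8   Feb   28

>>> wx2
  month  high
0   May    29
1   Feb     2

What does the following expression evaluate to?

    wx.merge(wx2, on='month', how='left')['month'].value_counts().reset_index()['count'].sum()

merge on 'month' (how='left') → 9 rows:
  month  low  high
0   Jul  -12   NaN
1   Feb    1   2.0
2   Dec   -2   NaN
3   Dec  -19   NaN
4   Jan   28   NaN
5   May   12  29.0
6   Dec  -13   NaN
7   Feb   -5   2.0
8   Feb   28   2.0
value_counts of month:
month
Feb    3
Dec    3
Jul    1
Jan    1
May    1
Name: count, dtype: int64
reset_index():
  month  count
0   Feb      3
1   Dec      3
2   Jul      1
3   Jan      1
4   May      1
Finally, sum of column 'count' = 9.

9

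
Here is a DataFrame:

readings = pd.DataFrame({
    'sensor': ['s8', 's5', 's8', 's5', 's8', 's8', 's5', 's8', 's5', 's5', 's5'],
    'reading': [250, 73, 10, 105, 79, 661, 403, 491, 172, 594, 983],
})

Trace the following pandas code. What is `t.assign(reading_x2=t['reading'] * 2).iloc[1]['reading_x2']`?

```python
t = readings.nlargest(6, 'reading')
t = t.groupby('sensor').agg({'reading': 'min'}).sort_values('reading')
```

take 6 rows with largest reading:
   sensor  reading
10     s5      983
5      s8      661
9      s5      594
7      s8      491
6      s5      403
0      s8      250
group by sensor, min of reading:
        reading
sensor         
s5          403
s8          250
sort by reading:
        reading
sensor         
s8          250
s5          403
add column reading_x2 = t['reading'] * 2:
        reading  reading_x2
sensor                     
s8          250         500
s5          403         806
Taking the value at position 1, column 'reading_x2' gives 806.

806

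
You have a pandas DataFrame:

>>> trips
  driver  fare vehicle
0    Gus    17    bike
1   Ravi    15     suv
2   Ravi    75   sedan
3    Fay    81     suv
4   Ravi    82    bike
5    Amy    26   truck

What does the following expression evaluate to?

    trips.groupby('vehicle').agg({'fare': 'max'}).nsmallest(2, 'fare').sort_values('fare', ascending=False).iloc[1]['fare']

26

group by vehicle, max of fare:
         fare
vehicle      
bike       82
sedan      75
suv        81
truck      26
take 2 rows with smallest fare:
         fare
vehicle      
truck      26
sedan      75
sort by fare descending:
         fare
vehicle      
sedan      75
truck      26
The value at position 1, column 'fare' is 26.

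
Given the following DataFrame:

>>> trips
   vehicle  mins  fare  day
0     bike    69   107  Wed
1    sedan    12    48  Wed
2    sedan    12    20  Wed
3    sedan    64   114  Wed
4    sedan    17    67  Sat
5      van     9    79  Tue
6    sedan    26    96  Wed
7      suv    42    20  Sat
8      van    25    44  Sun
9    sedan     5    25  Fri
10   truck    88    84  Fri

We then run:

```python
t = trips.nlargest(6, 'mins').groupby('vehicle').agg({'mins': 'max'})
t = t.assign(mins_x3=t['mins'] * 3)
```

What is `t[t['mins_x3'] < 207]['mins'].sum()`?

131

take 6 rows with largest mins:
   vehicle  mins  fare  day
10   truck    88    84  Fri
0     bike    69   107  Wed
3    sedan    64   114  Wed
7      suv    42    20  Sat
6    sedan    26    96  Wed
8      van    25    44  Sun
group by vehicle, max of mins:
         mins
vehicle      
bike       69
sedan      64
suv        42
truck      88
van        25
add column mins_x3 = t['mins'] * 3:
         mins  mins_x3
vehicle               
bike       69      207
sedan      64      192
suv        42      126
truck      88      264
van        25       75
filter rows where mins_x3 < 207:
         mins  mins_x3
vehicle               
sedan      64      192
suv        42      126
van        25       75
Hence 131.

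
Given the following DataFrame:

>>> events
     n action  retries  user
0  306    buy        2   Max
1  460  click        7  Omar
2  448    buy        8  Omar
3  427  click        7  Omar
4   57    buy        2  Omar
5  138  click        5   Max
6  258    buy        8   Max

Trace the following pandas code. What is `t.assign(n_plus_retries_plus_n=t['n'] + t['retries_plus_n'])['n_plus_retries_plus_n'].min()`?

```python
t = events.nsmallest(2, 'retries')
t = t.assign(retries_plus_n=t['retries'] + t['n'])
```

116

take 2 rows with smallest retries:
     n action  retries  user
0  306    buy        2   Max
4   57    buy        2  Omar
add column retries_plus_n = t['retries'] + t['n']:
     n action  retries  user  retries_plus_n
0  306    buy        2   Max             308
4   57    buy        2  Omar              59
add column n_plus_retries_plus_n = t['n'] + t['retries_plus_n']:
     n action  retries  user  retries_plus_n  n_plus_retries_plus_n
0  306    buy        2   Max             308                    614
4   57    buy        2  Omar              59                    116
Then the min of column 'n_plus_retries_plus_n': 116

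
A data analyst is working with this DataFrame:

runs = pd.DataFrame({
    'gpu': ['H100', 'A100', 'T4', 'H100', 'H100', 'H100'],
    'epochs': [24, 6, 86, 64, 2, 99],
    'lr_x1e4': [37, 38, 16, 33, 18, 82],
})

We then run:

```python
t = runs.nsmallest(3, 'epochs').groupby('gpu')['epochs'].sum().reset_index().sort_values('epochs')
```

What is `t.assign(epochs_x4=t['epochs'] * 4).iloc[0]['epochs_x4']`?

24

take 3 rows with smallest epochs:
    gpu  epochs  lr_x1e4
4  H100       2       18
1  A100       6       38
0  H100      24       37
group by gpu, sum of epochs:
gpu
A100     6
H100    26
Name: epochs, dtype: int64
reset_index():
    gpu  epochs
0  A100       6
1  H100      26
sort by epochs:
    gpu  epochs
0  A100       6
1  H100      26
add column epochs_x4 = t['epochs'] * 4:
    gpu  epochs  epochs_x4
0  A100       6         24
1  H100      26        104
Taking the value at position 0, column 'epochs_x4' gives 24.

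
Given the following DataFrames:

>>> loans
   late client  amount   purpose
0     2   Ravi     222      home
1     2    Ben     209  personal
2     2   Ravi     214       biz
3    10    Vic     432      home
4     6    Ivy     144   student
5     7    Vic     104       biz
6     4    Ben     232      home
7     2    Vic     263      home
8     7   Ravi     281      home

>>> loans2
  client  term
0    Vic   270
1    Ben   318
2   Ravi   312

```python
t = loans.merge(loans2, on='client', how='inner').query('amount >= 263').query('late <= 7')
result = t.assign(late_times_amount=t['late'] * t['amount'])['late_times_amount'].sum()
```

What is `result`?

2493

merge on 'client' (how='inner') → 8 rows:
   late client  amount   purpose  term
0     2   Ravi     222      home   312
1     2    Ben     209  personal   318
2     2   Ravi     214       biz   312
3    10    Vic     432      home   270
4     7    Vic     104       biz   270
5     4    Ben     232      home   318
6     2    Vic     263      home   270
7     7   Ravi     281      home   312
filter rows where amount >= 263:
   late client  amount purpose  term
3    10    Vic     432    home   270
6     2    Vic     263    home   270
7     7   Ravi     281    home   312
filter rows where late <= 7:
   late client  amount purpose  term
6     2    Vic     263    home   270
7     7   Ravi     281    home   312
add column late_times_amount = t['late'] * t['amount']:
   late client  amount purpose  term  late_times_amount
6     2    Vic     263    home   270                526
7     7   Ravi     281    home   312               1967
The sum of column 'late_times_amount' is 2493.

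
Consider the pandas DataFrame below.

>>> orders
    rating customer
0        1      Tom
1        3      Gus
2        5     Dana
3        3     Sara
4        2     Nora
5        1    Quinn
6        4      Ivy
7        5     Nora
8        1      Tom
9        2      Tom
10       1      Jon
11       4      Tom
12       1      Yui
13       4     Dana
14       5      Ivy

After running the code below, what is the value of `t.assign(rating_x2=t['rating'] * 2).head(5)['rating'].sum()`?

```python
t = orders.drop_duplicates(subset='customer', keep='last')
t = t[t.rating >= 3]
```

19

drop duplicate customer (keep=last):
    rating customer
1        3      Gus
3        3     Sara
5        1    Quinn
7        5     Nora
10       1      Jon
11       4      Tom
12       1      Yui
13       4     Dana
14       5      Ivy
filter rows where rating >= 3:
    rating customer
1        3      Gus
3        3     Sara
7        5     Nora
11       4      Tom
13       4     Dana
14       5      Ivy
add column rating_x2 = t['rating'] * 2:
    rating customer  rating_x2
1        3      Gus          6
3        3     Sara          6
7        5     Nora         10
11       4      Tom          8
13       4     Dana          8
14       5      Ivy         10
take first 5 rows:
    rating customer  rating_x2
1        3      Gus          6
3        3     Sara          6
7        5     Nora         10
11       4      Tom          8
13       4     Dana          8
Then the sum of column 'rating': 19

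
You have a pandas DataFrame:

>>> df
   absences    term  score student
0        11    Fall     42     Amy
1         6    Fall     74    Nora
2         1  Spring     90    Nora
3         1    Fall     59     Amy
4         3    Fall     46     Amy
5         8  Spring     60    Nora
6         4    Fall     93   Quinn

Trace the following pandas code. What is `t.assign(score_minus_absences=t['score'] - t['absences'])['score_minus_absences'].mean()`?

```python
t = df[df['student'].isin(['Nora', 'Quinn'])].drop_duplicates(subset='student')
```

filter rows where student in ['Nora', 'Quinn']:
   absences    term  score student
1         6    Fall     74    Nora
2         1  Spring     90    Nora
5         8  Spring     60    Nora
6         4    Fall     93   Quinn
drop duplicate student (keep=first):
   absences  term  score student
1         6  Fall     74    Nora
6         4  Fall     93   Quinn
add column score_minus_absences = t['score'] - t['absences']:
   absences  term  score student  score_minus_absences
1         6  Fall     74    Nora                    68
6         4  Fall     93   Quinn                    89
So mean() = 78.5.

78.5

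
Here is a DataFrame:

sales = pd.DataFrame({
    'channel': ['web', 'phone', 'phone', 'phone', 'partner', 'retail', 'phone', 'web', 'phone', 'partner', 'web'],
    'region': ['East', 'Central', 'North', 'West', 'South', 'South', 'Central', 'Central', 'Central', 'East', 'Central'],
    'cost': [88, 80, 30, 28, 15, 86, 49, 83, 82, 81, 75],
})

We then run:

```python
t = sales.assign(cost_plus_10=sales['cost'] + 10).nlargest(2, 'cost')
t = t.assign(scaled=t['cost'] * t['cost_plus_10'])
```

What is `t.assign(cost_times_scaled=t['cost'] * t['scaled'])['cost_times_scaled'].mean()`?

734464.0

add column cost_plus_10 = sales['cost'] + 10:
    channel   region  cost  cost_plus_10
0       web     East    88            98
1     phone  Central    80            90
2     phone    North    30            40
3     phone     West    28            38
4   partner    South    15            25
5    retail    South    86            96
6     phone  Central    49            59
7       web  Central    83            93
8     phone  Central    82            92
9   partner     East    81            91
10      web  Central    75            85
take 2 rows with largest cost:
  channel region  cost  cost_plus_10
0     web   East    88            98
5  retail  South    86            96
add column scaled = t['cost'] * t['cost_plus_10']:
  channel region  cost  cost_plus_10  scaled
0     web   East    88            98    8624
5  retail  South    86            96    8256
add column cost_times_scaled = t['cost'] * t['scaled']:
  channel region  cost  cost_plus_10  scaled  cost_times_scaled
0     web   East    88            98    8624             758912
5  retail  South    86            96    8256             710016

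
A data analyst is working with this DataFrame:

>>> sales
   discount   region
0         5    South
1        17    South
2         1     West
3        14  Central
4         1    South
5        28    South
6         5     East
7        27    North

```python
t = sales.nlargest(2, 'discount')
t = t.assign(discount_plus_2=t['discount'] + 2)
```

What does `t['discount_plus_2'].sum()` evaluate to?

take 2 rows with largest discount:
   discount region
5        28  South
7        27  North
add column discount_plus_2 = t['discount'] + 2:
   discount region  discount_plus_2
5        28  South               30
7        27  North               29
sum of column 'discount_plus_2' → 59

59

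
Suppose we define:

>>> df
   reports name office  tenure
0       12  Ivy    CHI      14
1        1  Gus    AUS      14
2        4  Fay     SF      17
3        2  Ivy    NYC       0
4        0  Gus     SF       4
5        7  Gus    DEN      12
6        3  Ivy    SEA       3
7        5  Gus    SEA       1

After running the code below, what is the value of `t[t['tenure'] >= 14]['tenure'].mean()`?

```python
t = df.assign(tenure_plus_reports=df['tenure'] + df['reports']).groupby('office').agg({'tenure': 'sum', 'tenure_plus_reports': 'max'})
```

16.3333333333

add column tenure_plus_reports = df['tenure'] + df['reports']:
   reports name office  tenure  tenure_plus_reports
0       12  Ivy    CHI      14                   26
1        1  Gus    AUS      14                   15
2        4  Fay     SF      17                   21
3        2  Ivy    NYC       0                    2
4        0  Gus     SF       4                    4
5        7  Gus    DEN      12                   19
6        3  Ivy    SEA       3                    6
7        5  Gus    SEA       1                    6
group by office: sum(tenure), max(tenure_plus_reports):
        tenure  tenure_plus_reports
office                             
AUS         14                   15
CHI         14                   26
DEN         12                   19
NYC          0                    2
SEA          4                    6
SF          21                   21
filter rows where tenure >= 14:
        tenure  tenure_plus_reports
office                             
AUS         14                   15
CHI         14                   26
SF          21                   21
Then the mean of column 'tenure': 16.3333333333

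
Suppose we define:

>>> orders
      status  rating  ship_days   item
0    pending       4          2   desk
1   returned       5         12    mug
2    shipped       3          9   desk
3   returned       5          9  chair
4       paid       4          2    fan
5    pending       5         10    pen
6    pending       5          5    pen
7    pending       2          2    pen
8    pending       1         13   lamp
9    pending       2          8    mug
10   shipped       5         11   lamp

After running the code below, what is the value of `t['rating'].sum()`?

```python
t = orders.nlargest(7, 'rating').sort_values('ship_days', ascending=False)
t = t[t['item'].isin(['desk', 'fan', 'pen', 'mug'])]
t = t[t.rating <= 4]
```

take 7 rows with largest rating:
      status  rating  ship_days   item
1   returned       5         12    mug
3   returned       5          9  chair
5    pending       5         10    pen
6    pending       5          5    pen
10   shipped       5         11   lamp
0    pending       4          2   desk
4       paid       4          2    fan
sort by ship_days descending:
      status  rating  ship_days   item
1   returned       5         12    mug
10   shipped       5         11   lamp
5    pending       5         10    pen
3   returned       5          9  chair
6    pending       5          5    pen
0    pending       4          2   desk
4       paid       4          2    fan
filter rows where item in ['desk', 'fan', 'pen', 'mug']:
     status  rating  ship_days  item
1  returned       5         12   mug
5   pending       5         10   pen
6   pending       5          5   pen
0   pending       4          2  desk
4      paid       4          2   fan
filter rows where rating <= 4:
    status  rating  ship_days  item
0  pending       4          2  desk
4     paid       4          2   fan
The sum of column 'rating' is 8.

8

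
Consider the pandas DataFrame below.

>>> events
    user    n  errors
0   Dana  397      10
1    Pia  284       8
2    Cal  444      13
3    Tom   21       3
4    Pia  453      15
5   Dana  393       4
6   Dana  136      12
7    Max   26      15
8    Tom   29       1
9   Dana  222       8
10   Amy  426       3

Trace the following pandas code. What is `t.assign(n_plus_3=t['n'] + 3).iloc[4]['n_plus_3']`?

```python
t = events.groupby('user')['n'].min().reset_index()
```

287

group by user, min of n:
user
Amy     426
Cal     444
Dana    136
Max      26
Pia     284
Tom      21
Name: n, dtype: int64
reset_index():
   user    n
0   Amy  426
1   Cal  444
2  Dana  136
3   Max   26
4   Pia  284
5   Tom   21
add column n_plus_3 = t['n'] + 3:
   user    n  n_plus_3
0   Amy  426       429
1   Cal  444       447
2  Dana  136       139
3   Max   26        29
4   Pia  284       287
5   Tom   21        24
Reading off the value at position 4, column 'n_plus_3', we get 287.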